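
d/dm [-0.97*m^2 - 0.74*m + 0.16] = -1.94*m - 0.74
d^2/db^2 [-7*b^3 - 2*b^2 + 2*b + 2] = -42*b - 4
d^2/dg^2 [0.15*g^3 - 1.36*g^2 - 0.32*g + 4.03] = 0.9*g - 2.72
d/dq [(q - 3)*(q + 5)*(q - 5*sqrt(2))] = 3*q^2 - 10*sqrt(2)*q + 4*q - 15 - 10*sqrt(2)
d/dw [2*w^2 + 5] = 4*w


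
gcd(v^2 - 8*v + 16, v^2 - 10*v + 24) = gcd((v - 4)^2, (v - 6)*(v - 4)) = v - 4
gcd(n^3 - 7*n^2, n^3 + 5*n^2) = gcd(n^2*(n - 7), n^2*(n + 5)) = n^2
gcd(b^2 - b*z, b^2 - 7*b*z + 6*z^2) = -b + z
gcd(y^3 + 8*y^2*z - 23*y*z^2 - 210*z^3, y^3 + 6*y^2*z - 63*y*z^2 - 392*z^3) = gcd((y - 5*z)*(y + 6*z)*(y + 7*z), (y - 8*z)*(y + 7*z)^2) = y + 7*z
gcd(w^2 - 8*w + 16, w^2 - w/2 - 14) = w - 4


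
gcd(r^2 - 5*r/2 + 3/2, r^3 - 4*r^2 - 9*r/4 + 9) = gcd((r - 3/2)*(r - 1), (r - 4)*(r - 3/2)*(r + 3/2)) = r - 3/2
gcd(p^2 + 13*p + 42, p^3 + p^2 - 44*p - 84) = p + 6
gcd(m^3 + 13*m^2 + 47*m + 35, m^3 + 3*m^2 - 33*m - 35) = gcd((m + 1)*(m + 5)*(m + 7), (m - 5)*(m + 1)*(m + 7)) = m^2 + 8*m + 7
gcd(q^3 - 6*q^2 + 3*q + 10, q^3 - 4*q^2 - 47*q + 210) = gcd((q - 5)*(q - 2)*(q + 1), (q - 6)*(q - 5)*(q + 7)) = q - 5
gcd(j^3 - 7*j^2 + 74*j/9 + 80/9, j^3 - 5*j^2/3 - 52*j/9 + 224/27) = j - 8/3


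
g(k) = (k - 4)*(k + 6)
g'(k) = 2*k + 2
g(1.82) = -17.05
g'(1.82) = 5.64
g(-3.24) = -19.98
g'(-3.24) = -4.48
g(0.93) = -21.28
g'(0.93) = 3.86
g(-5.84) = -1.57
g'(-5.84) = -9.68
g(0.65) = -22.28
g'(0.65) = 3.30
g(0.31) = -23.28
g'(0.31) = 2.62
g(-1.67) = -24.55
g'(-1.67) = -1.34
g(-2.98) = -21.08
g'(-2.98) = -3.96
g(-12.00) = 96.00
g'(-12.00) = -22.00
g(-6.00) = 0.00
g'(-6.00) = -10.00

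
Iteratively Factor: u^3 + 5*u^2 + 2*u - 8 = (u + 4)*(u^2 + u - 2) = (u + 2)*(u + 4)*(u - 1)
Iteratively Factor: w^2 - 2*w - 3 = (w - 3)*(w + 1)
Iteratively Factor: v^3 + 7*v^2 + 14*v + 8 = (v + 1)*(v^2 + 6*v + 8) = (v + 1)*(v + 4)*(v + 2)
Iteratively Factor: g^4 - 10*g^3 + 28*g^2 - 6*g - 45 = (g - 3)*(g^3 - 7*g^2 + 7*g + 15) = (g - 3)^2*(g^2 - 4*g - 5) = (g - 5)*(g - 3)^2*(g + 1)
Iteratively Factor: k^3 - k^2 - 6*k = (k - 3)*(k^2 + 2*k) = (k - 3)*(k + 2)*(k)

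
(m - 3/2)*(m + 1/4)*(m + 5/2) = m^3 + 5*m^2/4 - 7*m/2 - 15/16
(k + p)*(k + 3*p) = k^2 + 4*k*p + 3*p^2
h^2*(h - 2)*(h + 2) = h^4 - 4*h^2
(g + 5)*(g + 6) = g^2 + 11*g + 30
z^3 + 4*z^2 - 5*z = z*(z - 1)*(z + 5)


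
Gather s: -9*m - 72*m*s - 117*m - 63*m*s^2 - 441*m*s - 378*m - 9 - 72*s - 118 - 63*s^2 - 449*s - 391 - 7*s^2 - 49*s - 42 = -504*m + s^2*(-63*m - 70) + s*(-513*m - 570) - 560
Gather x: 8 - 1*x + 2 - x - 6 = 4 - 2*x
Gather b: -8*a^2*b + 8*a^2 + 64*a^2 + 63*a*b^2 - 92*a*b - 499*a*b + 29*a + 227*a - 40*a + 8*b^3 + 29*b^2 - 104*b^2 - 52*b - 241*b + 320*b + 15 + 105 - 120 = 72*a^2 + 216*a + 8*b^3 + b^2*(63*a - 75) + b*(-8*a^2 - 591*a + 27)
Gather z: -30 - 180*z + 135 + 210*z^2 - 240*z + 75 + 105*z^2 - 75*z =315*z^2 - 495*z + 180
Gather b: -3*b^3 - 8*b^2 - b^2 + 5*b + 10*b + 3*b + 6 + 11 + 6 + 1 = -3*b^3 - 9*b^2 + 18*b + 24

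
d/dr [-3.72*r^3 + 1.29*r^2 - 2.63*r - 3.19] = -11.16*r^2 + 2.58*r - 2.63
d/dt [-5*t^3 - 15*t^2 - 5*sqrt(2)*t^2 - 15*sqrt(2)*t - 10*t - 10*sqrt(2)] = -15*t^2 - 30*t - 10*sqrt(2)*t - 15*sqrt(2) - 10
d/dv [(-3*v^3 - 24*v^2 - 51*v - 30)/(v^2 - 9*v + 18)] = 3*(-v^4 + 18*v^3 + 35*v^2 - 268*v - 396)/(v^4 - 18*v^3 + 117*v^2 - 324*v + 324)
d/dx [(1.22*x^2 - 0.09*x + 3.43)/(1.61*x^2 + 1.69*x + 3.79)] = (2.2067*x^2 - 1.797*x - 6.1378)/(2.5921*x^4 + 5.4418*x^3 + 15.0599*x^2 + 12.8102*x + 14.3641)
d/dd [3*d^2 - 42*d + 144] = 6*d - 42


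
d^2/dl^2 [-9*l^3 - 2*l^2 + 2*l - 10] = -54*l - 4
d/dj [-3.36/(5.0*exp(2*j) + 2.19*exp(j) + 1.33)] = (33.6*exp(j) + 7.3584)*exp(j)/(5.0*exp(2*j) + 2.19*exp(j) + 1.33)^2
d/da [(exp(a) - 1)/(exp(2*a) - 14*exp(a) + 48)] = (2*(1 - exp(a))*(exp(a) - 7) + exp(2*a) - 14*exp(a) + 48)*exp(a)/(exp(2*a) - 14*exp(a) + 48)^2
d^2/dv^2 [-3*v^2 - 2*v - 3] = -6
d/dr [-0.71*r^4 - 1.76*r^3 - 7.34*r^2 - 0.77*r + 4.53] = -2.84*r^3 - 5.28*r^2 - 14.68*r - 0.77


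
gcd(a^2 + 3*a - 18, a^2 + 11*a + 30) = a + 6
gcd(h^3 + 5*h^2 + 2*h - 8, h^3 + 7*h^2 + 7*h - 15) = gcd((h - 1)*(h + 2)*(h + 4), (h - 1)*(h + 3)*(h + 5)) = h - 1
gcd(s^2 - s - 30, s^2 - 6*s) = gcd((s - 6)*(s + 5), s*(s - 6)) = s - 6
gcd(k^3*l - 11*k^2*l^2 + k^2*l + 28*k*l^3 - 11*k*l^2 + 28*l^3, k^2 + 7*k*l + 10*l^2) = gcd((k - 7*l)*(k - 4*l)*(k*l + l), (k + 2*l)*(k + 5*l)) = 1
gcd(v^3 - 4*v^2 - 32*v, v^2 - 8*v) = v^2 - 8*v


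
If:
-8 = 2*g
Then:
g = -4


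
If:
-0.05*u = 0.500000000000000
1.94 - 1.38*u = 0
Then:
No Solution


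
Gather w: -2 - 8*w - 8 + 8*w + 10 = 0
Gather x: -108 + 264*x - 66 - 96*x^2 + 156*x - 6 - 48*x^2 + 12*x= -144*x^2 + 432*x - 180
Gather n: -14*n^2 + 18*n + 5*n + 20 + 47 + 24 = -14*n^2 + 23*n + 91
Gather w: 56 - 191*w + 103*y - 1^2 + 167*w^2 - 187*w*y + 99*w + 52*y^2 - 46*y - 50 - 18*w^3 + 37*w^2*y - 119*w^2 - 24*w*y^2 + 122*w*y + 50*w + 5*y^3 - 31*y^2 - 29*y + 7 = -18*w^3 + w^2*(37*y + 48) + w*(-24*y^2 - 65*y - 42) + 5*y^3 + 21*y^2 + 28*y + 12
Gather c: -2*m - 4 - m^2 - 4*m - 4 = -m^2 - 6*m - 8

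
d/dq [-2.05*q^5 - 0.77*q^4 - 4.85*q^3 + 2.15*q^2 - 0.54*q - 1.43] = -10.25*q^4 - 3.08*q^3 - 14.55*q^2 + 4.3*q - 0.54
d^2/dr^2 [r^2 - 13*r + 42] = 2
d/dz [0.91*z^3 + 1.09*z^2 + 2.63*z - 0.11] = 2.73*z^2 + 2.18*z + 2.63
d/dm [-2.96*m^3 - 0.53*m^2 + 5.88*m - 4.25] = -8.88*m^2 - 1.06*m + 5.88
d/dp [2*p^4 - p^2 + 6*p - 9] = 8*p^3 - 2*p + 6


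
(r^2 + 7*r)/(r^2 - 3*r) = (r + 7)/(r - 3)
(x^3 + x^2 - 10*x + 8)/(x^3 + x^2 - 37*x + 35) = (x^2 + 2*x - 8)/(x^2 + 2*x - 35)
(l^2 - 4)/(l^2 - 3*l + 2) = (l + 2)/(l - 1)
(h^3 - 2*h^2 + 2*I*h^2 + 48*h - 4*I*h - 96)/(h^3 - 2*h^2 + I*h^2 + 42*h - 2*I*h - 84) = (h + 8*I)/(h + 7*I)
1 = 1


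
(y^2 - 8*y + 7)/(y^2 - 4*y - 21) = (y - 1)/(y + 3)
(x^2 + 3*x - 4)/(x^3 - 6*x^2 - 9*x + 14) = (x + 4)/(x^2 - 5*x - 14)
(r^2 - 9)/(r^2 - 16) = (r^2 - 9)/(r^2 - 16)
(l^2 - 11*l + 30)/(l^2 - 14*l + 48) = (l - 5)/(l - 8)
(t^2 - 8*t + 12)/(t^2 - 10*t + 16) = (t - 6)/(t - 8)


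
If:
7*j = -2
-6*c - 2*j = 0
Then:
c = 2/21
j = -2/7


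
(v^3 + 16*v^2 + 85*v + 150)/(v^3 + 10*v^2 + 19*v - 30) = (v + 5)/(v - 1)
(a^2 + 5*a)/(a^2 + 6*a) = (a + 5)/(a + 6)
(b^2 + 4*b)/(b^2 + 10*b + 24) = b/(b + 6)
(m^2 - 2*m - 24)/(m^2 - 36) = (m + 4)/(m + 6)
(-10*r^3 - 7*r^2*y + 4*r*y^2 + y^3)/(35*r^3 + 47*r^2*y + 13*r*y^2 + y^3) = (-2*r + y)/(7*r + y)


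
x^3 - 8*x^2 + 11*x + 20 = (x - 5)*(x - 4)*(x + 1)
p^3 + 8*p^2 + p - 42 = (p - 2)*(p + 3)*(p + 7)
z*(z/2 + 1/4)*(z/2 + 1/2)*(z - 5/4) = z^4/4 + z^3/16 - 11*z^2/32 - 5*z/32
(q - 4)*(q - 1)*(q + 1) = q^3 - 4*q^2 - q + 4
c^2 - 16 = (c - 4)*(c + 4)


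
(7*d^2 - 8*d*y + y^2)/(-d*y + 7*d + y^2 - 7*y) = (-7*d + y)/(y - 7)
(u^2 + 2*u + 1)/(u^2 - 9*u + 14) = (u^2 + 2*u + 1)/(u^2 - 9*u + 14)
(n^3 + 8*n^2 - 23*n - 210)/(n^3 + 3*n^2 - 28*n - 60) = (n + 7)/(n + 2)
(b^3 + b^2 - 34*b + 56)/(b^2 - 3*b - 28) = (-b^3 - b^2 + 34*b - 56)/(-b^2 + 3*b + 28)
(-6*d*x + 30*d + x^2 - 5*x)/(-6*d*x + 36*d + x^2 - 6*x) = (x - 5)/(x - 6)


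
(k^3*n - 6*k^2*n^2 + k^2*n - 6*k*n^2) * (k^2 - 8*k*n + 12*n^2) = k^5*n - 14*k^4*n^2 + k^4*n + 60*k^3*n^3 - 14*k^3*n^2 - 72*k^2*n^4 + 60*k^2*n^3 - 72*k*n^4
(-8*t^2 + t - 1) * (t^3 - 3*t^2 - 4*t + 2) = -8*t^5 + 25*t^4 + 28*t^3 - 17*t^2 + 6*t - 2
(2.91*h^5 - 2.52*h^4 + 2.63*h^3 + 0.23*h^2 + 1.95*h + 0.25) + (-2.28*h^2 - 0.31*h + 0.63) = 2.91*h^5 - 2.52*h^4 + 2.63*h^3 - 2.05*h^2 + 1.64*h + 0.88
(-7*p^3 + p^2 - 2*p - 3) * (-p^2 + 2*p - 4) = 7*p^5 - 15*p^4 + 32*p^3 - 5*p^2 + 2*p + 12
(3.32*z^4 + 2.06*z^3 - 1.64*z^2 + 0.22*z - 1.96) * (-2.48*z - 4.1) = -8.2336*z^5 - 18.7208*z^4 - 4.3788*z^3 + 6.1784*z^2 + 3.9588*z + 8.036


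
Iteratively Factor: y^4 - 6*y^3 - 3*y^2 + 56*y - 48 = (y - 1)*(y^3 - 5*y^2 - 8*y + 48) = (y - 4)*(y - 1)*(y^2 - y - 12) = (y - 4)*(y - 1)*(y + 3)*(y - 4)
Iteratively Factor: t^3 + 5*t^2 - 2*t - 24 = (t - 2)*(t^2 + 7*t + 12) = (t - 2)*(t + 4)*(t + 3)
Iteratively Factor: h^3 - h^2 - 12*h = (h - 4)*(h^2 + 3*h) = (h - 4)*(h + 3)*(h)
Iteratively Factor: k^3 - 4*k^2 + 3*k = (k)*(k^2 - 4*k + 3) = k*(k - 1)*(k - 3)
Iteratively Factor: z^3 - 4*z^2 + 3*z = (z - 3)*(z^2 - z) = z*(z - 3)*(z - 1)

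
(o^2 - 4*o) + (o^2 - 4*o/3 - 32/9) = 2*o^2 - 16*o/3 - 32/9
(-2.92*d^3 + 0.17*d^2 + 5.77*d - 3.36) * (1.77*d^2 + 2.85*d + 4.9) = -5.1684*d^5 - 8.0211*d^4 - 3.6106*d^3 + 11.3303*d^2 + 18.697*d - 16.464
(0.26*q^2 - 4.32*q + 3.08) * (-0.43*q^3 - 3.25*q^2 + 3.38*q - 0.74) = -0.1118*q^5 + 1.0126*q^4 + 13.5944*q^3 - 24.804*q^2 + 13.6072*q - 2.2792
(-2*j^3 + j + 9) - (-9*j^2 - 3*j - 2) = -2*j^3 + 9*j^2 + 4*j + 11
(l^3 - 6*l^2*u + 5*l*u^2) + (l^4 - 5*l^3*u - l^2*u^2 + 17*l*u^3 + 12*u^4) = l^4 - 5*l^3*u + l^3 - l^2*u^2 - 6*l^2*u + 17*l*u^3 + 5*l*u^2 + 12*u^4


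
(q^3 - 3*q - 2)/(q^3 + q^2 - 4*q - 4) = (q + 1)/(q + 2)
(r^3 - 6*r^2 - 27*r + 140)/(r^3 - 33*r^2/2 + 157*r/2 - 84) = 2*(r^2 + r - 20)/(2*r^2 - 19*r + 24)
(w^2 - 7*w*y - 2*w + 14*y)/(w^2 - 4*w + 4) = (w - 7*y)/(w - 2)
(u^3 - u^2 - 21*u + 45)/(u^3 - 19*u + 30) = (u - 3)/(u - 2)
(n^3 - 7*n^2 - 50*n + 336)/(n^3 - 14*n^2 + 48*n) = (n + 7)/n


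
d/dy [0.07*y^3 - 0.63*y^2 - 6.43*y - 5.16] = 0.21*y^2 - 1.26*y - 6.43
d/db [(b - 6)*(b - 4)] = 2*b - 10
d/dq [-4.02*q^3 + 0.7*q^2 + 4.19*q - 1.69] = -12.06*q^2 + 1.4*q + 4.19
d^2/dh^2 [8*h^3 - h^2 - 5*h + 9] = 48*h - 2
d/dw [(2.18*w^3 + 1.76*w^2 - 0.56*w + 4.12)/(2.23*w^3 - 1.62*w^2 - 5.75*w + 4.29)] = (3.5527136788005e-15*w^5 - 7.4564*w^4 - 22.5724*w^3 - 10.5334*w^2 + 28.4496*w + 21.2876)/(4.9729*w^6 - 7.2252*w^5 - 23.0206*w^4 + 37.7634*w^3 + 19.1629*w^2 - 49.335*w + 18.4041)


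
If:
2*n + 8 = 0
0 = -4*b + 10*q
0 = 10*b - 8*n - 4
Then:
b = -14/5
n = -4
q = -28/25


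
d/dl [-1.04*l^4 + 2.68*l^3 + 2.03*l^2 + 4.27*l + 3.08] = -4.16*l^3 + 8.04*l^2 + 4.06*l + 4.27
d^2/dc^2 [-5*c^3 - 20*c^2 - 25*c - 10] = -30*c - 40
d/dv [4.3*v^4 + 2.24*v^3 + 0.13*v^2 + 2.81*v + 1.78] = 17.2*v^3 + 6.72*v^2 + 0.26*v + 2.81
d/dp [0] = 0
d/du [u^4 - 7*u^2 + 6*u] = 4*u^3 - 14*u + 6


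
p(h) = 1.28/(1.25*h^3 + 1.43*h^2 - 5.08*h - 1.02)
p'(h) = 1.28*(-3.75*h^2 - 2.86*h + 5.08)/(1.25*h^3 + 1.43*h^2 - 5.08*h - 1.02)^2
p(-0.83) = 0.37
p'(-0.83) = 0.52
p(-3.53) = -0.06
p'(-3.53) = -0.10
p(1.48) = -0.95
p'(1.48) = -5.14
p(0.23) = -0.61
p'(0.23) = 1.23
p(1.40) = -0.67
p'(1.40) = -2.23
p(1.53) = -1.32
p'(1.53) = -11.03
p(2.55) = 0.08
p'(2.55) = -0.13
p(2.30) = 0.13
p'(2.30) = -0.27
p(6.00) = 0.00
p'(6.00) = -0.00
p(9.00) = 0.00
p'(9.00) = -0.00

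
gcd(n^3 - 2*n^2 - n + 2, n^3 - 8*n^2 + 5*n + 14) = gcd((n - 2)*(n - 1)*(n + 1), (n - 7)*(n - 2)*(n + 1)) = n^2 - n - 2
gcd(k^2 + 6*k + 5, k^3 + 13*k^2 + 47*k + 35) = k^2 + 6*k + 5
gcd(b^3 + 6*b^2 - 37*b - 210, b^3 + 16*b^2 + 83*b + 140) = b^2 + 12*b + 35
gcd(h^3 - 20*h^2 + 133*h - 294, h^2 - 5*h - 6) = h - 6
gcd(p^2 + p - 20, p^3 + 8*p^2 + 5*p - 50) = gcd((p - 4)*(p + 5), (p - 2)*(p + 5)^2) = p + 5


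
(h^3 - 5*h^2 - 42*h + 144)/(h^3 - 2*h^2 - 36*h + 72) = (h^2 - 11*h + 24)/(h^2 - 8*h + 12)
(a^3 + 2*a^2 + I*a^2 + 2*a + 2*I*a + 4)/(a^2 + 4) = (a^2 + a*(2 - I) - 2*I)/(a - 2*I)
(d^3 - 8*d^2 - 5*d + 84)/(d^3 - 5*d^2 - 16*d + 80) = (d^2 - 4*d - 21)/(d^2 - d - 20)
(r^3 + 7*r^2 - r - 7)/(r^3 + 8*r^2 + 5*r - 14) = (r + 1)/(r + 2)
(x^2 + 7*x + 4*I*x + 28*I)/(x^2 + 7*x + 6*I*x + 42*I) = (x + 4*I)/(x + 6*I)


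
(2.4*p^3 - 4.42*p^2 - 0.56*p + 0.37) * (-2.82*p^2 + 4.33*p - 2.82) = -6.768*p^5 + 22.8564*p^4 - 24.3274*p^3 + 8.9962*p^2 + 3.1813*p - 1.0434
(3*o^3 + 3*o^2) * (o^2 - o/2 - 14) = 3*o^5 + 3*o^4/2 - 87*o^3/2 - 42*o^2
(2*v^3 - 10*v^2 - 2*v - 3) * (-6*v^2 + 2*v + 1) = -12*v^5 + 64*v^4 - 6*v^3 + 4*v^2 - 8*v - 3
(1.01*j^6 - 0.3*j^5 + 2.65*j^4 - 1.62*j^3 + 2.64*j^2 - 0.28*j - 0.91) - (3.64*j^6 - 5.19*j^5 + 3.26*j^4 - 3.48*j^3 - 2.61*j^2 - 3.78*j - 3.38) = -2.63*j^6 + 4.89*j^5 - 0.61*j^4 + 1.86*j^3 + 5.25*j^2 + 3.5*j + 2.47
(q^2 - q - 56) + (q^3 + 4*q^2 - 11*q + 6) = q^3 + 5*q^2 - 12*q - 50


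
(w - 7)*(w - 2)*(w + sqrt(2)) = w^3 - 9*w^2 + sqrt(2)*w^2 - 9*sqrt(2)*w + 14*w + 14*sqrt(2)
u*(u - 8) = u^2 - 8*u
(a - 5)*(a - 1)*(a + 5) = a^3 - a^2 - 25*a + 25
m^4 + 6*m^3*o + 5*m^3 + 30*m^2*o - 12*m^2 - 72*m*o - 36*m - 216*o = (m - 3)*(m + 2)*(m + 6)*(m + 6*o)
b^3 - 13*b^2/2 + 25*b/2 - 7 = (b - 7/2)*(b - 2)*(b - 1)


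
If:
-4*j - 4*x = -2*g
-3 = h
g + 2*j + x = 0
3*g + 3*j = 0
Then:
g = 0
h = -3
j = 0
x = 0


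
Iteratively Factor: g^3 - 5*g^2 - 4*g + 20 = (g + 2)*(g^2 - 7*g + 10) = (g - 5)*(g + 2)*(g - 2)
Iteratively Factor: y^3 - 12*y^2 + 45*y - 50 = (y - 2)*(y^2 - 10*y + 25) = (y - 5)*(y - 2)*(y - 5)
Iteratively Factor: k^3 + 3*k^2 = (k)*(k^2 + 3*k) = k*(k + 3)*(k)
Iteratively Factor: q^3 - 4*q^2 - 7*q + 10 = (q + 2)*(q^2 - 6*q + 5) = (q - 5)*(q + 2)*(q - 1)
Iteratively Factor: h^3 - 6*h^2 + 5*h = (h)*(h^2 - 6*h + 5) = h*(h - 1)*(h - 5)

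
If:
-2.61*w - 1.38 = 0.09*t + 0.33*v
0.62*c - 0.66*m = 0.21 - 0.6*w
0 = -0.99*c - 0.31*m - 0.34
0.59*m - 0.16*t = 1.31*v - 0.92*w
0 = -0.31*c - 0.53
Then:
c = -1.71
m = 4.36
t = -436.31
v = 60.11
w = 6.92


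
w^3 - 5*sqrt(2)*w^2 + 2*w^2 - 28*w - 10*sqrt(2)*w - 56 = (w + 2)*(w - 7*sqrt(2))*(w + 2*sqrt(2))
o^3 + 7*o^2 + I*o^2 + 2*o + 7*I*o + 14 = (o + 7)*(o - I)*(o + 2*I)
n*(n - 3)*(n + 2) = n^3 - n^2 - 6*n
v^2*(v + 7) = v^3 + 7*v^2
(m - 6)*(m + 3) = m^2 - 3*m - 18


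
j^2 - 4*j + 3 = (j - 3)*(j - 1)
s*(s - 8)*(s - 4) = s^3 - 12*s^2 + 32*s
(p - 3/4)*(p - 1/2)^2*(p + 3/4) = p^4 - p^3 - 5*p^2/16 + 9*p/16 - 9/64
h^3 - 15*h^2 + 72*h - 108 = (h - 6)^2*(h - 3)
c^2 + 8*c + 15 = (c + 3)*(c + 5)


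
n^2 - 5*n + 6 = (n - 3)*(n - 2)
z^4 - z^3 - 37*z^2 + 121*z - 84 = (z - 4)*(z - 3)*(z - 1)*(z + 7)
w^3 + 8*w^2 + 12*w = w*(w + 2)*(w + 6)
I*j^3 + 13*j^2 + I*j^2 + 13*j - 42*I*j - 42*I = (j - 7*I)*(j - 6*I)*(I*j + I)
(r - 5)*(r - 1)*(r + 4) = r^3 - 2*r^2 - 19*r + 20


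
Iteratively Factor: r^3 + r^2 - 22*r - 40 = (r - 5)*(r^2 + 6*r + 8) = (r - 5)*(r + 4)*(r + 2)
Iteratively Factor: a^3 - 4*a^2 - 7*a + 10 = (a - 1)*(a^2 - 3*a - 10) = (a - 5)*(a - 1)*(a + 2)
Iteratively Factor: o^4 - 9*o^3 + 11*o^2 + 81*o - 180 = (o - 5)*(o^3 - 4*o^2 - 9*o + 36) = (o - 5)*(o - 3)*(o^2 - o - 12) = (o - 5)*(o - 4)*(o - 3)*(o + 3)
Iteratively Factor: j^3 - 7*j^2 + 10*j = (j)*(j^2 - 7*j + 10) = j*(j - 5)*(j - 2)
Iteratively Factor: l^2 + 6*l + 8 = (l + 4)*(l + 2)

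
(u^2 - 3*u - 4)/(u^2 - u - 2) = (u - 4)/(u - 2)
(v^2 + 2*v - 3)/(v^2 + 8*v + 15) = (v - 1)/(v + 5)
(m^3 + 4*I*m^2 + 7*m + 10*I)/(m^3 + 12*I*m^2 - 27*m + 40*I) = (m^2 - I*m + 2)/(m^2 + 7*I*m + 8)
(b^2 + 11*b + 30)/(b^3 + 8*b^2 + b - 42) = (b^2 + 11*b + 30)/(b^3 + 8*b^2 + b - 42)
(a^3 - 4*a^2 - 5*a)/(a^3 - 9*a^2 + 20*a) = (a + 1)/(a - 4)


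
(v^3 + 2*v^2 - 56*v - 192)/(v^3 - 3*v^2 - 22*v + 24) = (v^2 - 2*v - 48)/(v^2 - 7*v + 6)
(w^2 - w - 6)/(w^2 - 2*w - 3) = (w + 2)/(w + 1)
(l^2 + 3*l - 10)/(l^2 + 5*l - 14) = (l + 5)/(l + 7)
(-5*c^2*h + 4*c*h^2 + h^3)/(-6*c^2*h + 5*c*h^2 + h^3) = (5*c + h)/(6*c + h)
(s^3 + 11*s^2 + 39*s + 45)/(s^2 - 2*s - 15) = (s^2 + 8*s + 15)/(s - 5)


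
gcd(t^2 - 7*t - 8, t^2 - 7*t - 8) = t^2 - 7*t - 8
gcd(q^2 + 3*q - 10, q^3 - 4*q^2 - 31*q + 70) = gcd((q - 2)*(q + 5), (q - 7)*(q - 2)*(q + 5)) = q^2 + 3*q - 10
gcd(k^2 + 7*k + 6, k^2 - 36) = k + 6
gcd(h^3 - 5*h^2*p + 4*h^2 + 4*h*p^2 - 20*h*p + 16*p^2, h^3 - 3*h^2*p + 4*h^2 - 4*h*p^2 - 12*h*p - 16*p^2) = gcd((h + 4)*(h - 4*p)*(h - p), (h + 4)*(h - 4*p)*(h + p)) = -h^2 + 4*h*p - 4*h + 16*p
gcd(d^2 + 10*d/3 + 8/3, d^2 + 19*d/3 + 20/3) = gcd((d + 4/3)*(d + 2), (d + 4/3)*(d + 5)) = d + 4/3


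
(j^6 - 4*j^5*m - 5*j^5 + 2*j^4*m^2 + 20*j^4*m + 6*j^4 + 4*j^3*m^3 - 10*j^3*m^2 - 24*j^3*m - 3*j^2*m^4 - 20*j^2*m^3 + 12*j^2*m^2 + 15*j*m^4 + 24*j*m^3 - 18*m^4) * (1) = j^6 - 4*j^5*m - 5*j^5 + 2*j^4*m^2 + 20*j^4*m + 6*j^4 + 4*j^3*m^3 - 10*j^3*m^2 - 24*j^3*m - 3*j^2*m^4 - 20*j^2*m^3 + 12*j^2*m^2 + 15*j*m^4 + 24*j*m^3 - 18*m^4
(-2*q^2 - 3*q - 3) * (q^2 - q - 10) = -2*q^4 - q^3 + 20*q^2 + 33*q + 30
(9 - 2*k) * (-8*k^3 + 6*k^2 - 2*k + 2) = 16*k^4 - 84*k^3 + 58*k^2 - 22*k + 18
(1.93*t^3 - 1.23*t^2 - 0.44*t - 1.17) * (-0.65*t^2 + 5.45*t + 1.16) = -1.2545*t^5 + 11.318*t^4 - 4.1787*t^3 - 3.0643*t^2 - 6.8869*t - 1.3572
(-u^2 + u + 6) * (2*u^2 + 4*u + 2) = -2*u^4 - 2*u^3 + 14*u^2 + 26*u + 12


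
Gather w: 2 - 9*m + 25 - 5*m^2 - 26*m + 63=-5*m^2 - 35*m + 90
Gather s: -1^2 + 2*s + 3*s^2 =3*s^2 + 2*s - 1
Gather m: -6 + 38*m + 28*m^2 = 28*m^2 + 38*m - 6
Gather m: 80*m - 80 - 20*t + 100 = 80*m - 20*t + 20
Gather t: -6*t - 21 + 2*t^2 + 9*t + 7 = 2*t^2 + 3*t - 14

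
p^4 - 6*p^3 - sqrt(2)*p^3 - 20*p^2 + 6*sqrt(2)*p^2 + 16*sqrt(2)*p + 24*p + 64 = (p - 8)*(p + 2)*(p - 2*sqrt(2))*(p + sqrt(2))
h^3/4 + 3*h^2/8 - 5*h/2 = h*(h/4 + 1)*(h - 5/2)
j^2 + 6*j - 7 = (j - 1)*(j + 7)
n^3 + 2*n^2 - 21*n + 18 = (n - 3)*(n - 1)*(n + 6)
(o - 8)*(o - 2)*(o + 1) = o^3 - 9*o^2 + 6*o + 16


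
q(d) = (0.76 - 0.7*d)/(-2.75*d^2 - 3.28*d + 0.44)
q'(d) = (0.76 - 0.7*d)*(5.5*d + 3.28)/(-2.75*d^2 - 3.28*d + 0.44)^2 - 0.7/(-2.75*d^2 - 3.28*d + 0.44) = (-1.925*d^2 + 4.18*d + 2.1848)/(7.5625*d^4 + 18.04*d^3 + 8.3384*d^2 - 2.8864*d + 0.1936)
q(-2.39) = -0.33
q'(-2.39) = -0.34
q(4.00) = 0.04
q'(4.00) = -0.00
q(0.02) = 2.00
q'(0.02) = 16.27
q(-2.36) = -0.34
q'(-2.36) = -0.36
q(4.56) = 0.03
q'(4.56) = -0.00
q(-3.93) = -0.12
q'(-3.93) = -0.05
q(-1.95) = -0.59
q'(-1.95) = -1.01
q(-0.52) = 0.80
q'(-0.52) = -0.26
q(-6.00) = -0.06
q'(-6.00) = -0.01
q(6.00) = 0.03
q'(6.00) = -0.00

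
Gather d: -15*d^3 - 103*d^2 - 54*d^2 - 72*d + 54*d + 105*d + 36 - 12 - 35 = -15*d^3 - 157*d^2 + 87*d - 11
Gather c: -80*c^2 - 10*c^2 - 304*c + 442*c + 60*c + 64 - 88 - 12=-90*c^2 + 198*c - 36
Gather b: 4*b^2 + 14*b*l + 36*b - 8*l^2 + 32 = 4*b^2 + b*(14*l + 36) - 8*l^2 + 32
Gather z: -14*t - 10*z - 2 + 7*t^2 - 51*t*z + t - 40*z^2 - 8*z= 7*t^2 - 13*t - 40*z^2 + z*(-51*t - 18) - 2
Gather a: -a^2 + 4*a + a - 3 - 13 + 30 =-a^2 + 5*a + 14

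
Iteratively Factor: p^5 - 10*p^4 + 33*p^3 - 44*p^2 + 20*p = (p)*(p^4 - 10*p^3 + 33*p^2 - 44*p + 20) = p*(p - 1)*(p^3 - 9*p^2 + 24*p - 20) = p*(p - 2)*(p - 1)*(p^2 - 7*p + 10) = p*(p - 2)^2*(p - 1)*(p - 5)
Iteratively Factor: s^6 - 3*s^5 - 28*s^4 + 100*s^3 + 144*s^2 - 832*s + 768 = (s - 2)*(s^5 - s^4 - 30*s^3 + 40*s^2 + 224*s - 384) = (s - 2)^2*(s^4 + s^3 - 28*s^2 - 16*s + 192) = (s - 4)*(s - 2)^2*(s^3 + 5*s^2 - 8*s - 48) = (s - 4)*(s - 3)*(s - 2)^2*(s^2 + 8*s + 16) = (s - 4)*(s - 3)*(s - 2)^2*(s + 4)*(s + 4)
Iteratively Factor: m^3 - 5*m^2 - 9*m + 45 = (m + 3)*(m^2 - 8*m + 15) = (m - 5)*(m + 3)*(m - 3)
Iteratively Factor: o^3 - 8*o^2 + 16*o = (o - 4)*(o^2 - 4*o) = o*(o - 4)*(o - 4)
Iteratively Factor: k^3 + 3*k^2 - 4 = (k - 1)*(k^2 + 4*k + 4) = (k - 1)*(k + 2)*(k + 2)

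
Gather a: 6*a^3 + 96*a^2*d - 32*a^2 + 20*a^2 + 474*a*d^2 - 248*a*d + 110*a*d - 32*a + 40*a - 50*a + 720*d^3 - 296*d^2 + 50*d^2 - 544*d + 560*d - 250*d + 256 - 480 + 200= 6*a^3 + a^2*(96*d - 12) + a*(474*d^2 - 138*d - 42) + 720*d^3 - 246*d^2 - 234*d - 24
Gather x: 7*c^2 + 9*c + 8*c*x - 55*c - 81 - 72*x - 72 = 7*c^2 - 46*c + x*(8*c - 72) - 153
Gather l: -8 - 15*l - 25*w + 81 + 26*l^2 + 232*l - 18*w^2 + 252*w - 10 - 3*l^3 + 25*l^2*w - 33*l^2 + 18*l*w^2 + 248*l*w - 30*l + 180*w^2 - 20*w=-3*l^3 + l^2*(25*w - 7) + l*(18*w^2 + 248*w + 187) + 162*w^2 + 207*w + 63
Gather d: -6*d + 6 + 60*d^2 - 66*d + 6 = 60*d^2 - 72*d + 12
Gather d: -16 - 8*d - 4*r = -8*d - 4*r - 16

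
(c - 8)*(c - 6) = c^2 - 14*c + 48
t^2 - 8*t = t*(t - 8)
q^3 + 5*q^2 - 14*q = q*(q - 2)*(q + 7)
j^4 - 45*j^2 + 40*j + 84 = (j - 6)*(j - 2)*(j + 1)*(j + 7)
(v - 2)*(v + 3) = v^2 + v - 6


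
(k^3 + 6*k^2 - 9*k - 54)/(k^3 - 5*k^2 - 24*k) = (k^2 + 3*k - 18)/(k*(k - 8))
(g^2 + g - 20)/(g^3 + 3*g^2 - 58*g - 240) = (g - 4)/(g^2 - 2*g - 48)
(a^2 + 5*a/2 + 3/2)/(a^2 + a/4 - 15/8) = 4*(a + 1)/(4*a - 5)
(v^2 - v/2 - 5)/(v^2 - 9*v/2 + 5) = (v + 2)/(v - 2)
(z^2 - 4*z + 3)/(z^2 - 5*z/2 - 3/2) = 2*(z - 1)/(2*z + 1)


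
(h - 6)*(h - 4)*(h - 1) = h^3 - 11*h^2 + 34*h - 24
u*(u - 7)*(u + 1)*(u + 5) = u^4 - u^3 - 37*u^2 - 35*u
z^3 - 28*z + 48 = (z - 4)*(z - 2)*(z + 6)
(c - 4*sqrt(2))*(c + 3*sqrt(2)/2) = c^2 - 5*sqrt(2)*c/2 - 12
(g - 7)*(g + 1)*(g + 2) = g^3 - 4*g^2 - 19*g - 14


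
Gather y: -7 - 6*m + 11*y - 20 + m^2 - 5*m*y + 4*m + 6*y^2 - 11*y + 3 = m^2 - 5*m*y - 2*m + 6*y^2 - 24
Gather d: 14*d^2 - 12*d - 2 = 14*d^2 - 12*d - 2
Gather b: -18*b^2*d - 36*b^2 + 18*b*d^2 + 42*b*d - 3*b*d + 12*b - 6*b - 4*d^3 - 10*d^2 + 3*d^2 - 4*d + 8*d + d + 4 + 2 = b^2*(-18*d - 36) + b*(18*d^2 + 39*d + 6) - 4*d^3 - 7*d^2 + 5*d + 6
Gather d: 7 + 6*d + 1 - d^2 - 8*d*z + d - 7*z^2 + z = -d^2 + d*(7 - 8*z) - 7*z^2 + z + 8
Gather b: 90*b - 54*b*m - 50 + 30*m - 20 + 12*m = b*(90 - 54*m) + 42*m - 70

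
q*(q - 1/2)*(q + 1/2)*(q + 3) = q^4 + 3*q^3 - q^2/4 - 3*q/4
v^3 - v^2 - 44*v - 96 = (v - 8)*(v + 3)*(v + 4)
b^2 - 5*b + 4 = (b - 4)*(b - 1)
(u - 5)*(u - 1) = u^2 - 6*u + 5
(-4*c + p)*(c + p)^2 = -4*c^3 - 7*c^2*p - 2*c*p^2 + p^3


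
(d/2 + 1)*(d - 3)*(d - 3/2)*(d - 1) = d^4/2 - 7*d^3/4 - d^2 + 27*d/4 - 9/2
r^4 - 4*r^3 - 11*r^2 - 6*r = r*(r - 6)*(r + 1)^2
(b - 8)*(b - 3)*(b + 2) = b^3 - 9*b^2 + 2*b + 48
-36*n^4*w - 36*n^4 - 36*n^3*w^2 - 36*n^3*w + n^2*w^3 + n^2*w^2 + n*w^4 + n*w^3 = (-6*n + w)*(n + w)*(6*n + w)*(n*w + n)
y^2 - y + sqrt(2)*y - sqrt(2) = (y - 1)*(y + sqrt(2))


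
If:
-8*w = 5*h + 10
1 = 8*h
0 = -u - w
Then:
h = 1/8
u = 85/64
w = -85/64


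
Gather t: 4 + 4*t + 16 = 4*t + 20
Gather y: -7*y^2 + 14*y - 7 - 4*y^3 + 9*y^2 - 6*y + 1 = -4*y^3 + 2*y^2 + 8*y - 6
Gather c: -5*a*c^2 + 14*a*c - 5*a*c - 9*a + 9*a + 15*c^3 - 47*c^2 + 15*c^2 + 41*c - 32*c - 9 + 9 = 15*c^3 + c^2*(-5*a - 32) + c*(9*a + 9)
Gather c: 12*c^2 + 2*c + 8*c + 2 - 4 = 12*c^2 + 10*c - 2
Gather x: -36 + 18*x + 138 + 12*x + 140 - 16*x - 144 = 14*x + 98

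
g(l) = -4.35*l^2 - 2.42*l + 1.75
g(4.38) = -92.30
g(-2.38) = -17.13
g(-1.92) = -9.64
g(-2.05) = -11.57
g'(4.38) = -40.53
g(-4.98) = -94.08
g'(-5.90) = 48.91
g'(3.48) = -32.70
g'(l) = -8.7*l - 2.42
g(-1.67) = -6.34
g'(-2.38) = 18.29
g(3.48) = -59.35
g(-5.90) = -135.40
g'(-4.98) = 40.91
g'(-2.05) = 15.42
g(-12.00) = -595.61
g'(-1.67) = 12.11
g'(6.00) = -54.62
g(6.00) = -169.37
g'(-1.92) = 14.28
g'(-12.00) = 101.98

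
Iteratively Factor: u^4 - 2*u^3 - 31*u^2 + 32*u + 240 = (u + 3)*(u^3 - 5*u^2 - 16*u + 80) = (u + 3)*(u + 4)*(u^2 - 9*u + 20) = (u - 4)*(u + 3)*(u + 4)*(u - 5)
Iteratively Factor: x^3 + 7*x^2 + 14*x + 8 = (x + 2)*(x^2 + 5*x + 4) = (x + 2)*(x + 4)*(x + 1)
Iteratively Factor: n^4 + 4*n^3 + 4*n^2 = (n)*(n^3 + 4*n^2 + 4*n) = n*(n + 2)*(n^2 + 2*n) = n^2*(n + 2)*(n + 2)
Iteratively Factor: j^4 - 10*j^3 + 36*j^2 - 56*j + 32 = (j - 2)*(j^3 - 8*j^2 + 20*j - 16) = (j - 4)*(j - 2)*(j^2 - 4*j + 4) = (j - 4)*(j - 2)^2*(j - 2)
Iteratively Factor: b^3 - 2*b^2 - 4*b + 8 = (b - 2)*(b^2 - 4) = (b - 2)^2*(b + 2)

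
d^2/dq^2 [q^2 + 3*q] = 2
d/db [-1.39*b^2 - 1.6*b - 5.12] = -2.78*b - 1.6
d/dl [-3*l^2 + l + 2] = 1 - 6*l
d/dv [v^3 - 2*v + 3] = 3*v^2 - 2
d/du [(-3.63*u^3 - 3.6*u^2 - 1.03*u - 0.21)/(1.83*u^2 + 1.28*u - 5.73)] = (-6.6429*u^4 - 9.2928*u^3 + 59.6766*u^2 + 42.0246*u + 6.1707)/(3.3489*u^4 + 4.6848*u^3 - 19.3334*u^2 - 14.6688*u + 32.8329)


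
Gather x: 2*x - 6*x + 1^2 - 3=-4*x - 2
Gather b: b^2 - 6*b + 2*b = b^2 - 4*b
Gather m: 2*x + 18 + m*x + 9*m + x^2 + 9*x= m*(x + 9) + x^2 + 11*x + 18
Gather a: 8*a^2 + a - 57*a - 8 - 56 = 8*a^2 - 56*a - 64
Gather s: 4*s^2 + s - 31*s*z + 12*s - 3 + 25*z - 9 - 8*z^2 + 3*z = 4*s^2 + s*(13 - 31*z) - 8*z^2 + 28*z - 12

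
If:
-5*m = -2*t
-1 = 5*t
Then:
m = -2/25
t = -1/5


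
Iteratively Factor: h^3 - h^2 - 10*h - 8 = (h - 4)*(h^2 + 3*h + 2) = (h - 4)*(h + 2)*(h + 1)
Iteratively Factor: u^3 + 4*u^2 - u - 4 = (u - 1)*(u^2 + 5*u + 4) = (u - 1)*(u + 4)*(u + 1)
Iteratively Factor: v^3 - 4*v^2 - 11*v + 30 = (v - 2)*(v^2 - 2*v - 15) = (v - 5)*(v - 2)*(v + 3)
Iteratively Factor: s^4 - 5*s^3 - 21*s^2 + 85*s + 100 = (s - 5)*(s^3 - 21*s - 20) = (s - 5)^2*(s^2 + 5*s + 4) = (s - 5)^2*(s + 4)*(s + 1)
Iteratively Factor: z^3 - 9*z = (z - 3)*(z^2 + 3*z) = z*(z - 3)*(z + 3)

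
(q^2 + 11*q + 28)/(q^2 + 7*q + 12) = (q + 7)/(q + 3)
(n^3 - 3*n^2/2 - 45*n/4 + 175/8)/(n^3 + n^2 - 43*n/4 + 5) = (4*n^2 + 4*n - 35)/(2*(2*n^2 + 7*n - 4))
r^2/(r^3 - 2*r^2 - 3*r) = r/(r^2 - 2*r - 3)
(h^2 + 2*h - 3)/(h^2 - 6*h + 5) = (h + 3)/(h - 5)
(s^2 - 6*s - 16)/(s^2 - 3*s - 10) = (s - 8)/(s - 5)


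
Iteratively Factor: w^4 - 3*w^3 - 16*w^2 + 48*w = (w)*(w^3 - 3*w^2 - 16*w + 48) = w*(w - 4)*(w^2 + w - 12) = w*(w - 4)*(w + 4)*(w - 3)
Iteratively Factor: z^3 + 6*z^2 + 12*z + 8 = (z + 2)*(z^2 + 4*z + 4) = (z + 2)^2*(z + 2)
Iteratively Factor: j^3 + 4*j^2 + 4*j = (j + 2)*(j^2 + 2*j) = (j + 2)^2*(j)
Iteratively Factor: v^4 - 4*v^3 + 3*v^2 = (v)*(v^3 - 4*v^2 + 3*v) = v*(v - 1)*(v^2 - 3*v) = v*(v - 3)*(v - 1)*(v)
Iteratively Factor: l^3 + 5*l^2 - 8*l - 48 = (l + 4)*(l^2 + l - 12) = (l - 3)*(l + 4)*(l + 4)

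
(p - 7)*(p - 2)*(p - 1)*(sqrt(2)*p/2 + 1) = sqrt(2)*p^4/2 - 5*sqrt(2)*p^3 + p^3 - 10*p^2 + 23*sqrt(2)*p^2/2 - 7*sqrt(2)*p + 23*p - 14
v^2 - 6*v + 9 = (v - 3)^2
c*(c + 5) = c^2 + 5*c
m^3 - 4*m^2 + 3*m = m*(m - 3)*(m - 1)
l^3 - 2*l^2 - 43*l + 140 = (l - 5)*(l - 4)*(l + 7)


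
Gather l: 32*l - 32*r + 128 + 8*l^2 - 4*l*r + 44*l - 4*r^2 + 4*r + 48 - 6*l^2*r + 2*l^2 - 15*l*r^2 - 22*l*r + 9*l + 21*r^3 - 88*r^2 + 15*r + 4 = l^2*(10 - 6*r) + l*(-15*r^2 - 26*r + 85) + 21*r^3 - 92*r^2 - 13*r + 180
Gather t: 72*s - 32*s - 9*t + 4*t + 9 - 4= 40*s - 5*t + 5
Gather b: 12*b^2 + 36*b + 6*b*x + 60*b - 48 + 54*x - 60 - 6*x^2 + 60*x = 12*b^2 + b*(6*x + 96) - 6*x^2 + 114*x - 108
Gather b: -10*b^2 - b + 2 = -10*b^2 - b + 2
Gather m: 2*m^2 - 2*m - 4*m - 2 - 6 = 2*m^2 - 6*m - 8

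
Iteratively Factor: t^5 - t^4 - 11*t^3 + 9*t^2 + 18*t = (t - 2)*(t^4 + t^3 - 9*t^2 - 9*t) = (t - 3)*(t - 2)*(t^3 + 4*t^2 + 3*t) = (t - 3)*(t - 2)*(t + 1)*(t^2 + 3*t) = t*(t - 3)*(t - 2)*(t + 1)*(t + 3)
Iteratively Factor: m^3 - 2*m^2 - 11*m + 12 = (m - 1)*(m^2 - m - 12) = (m - 1)*(m + 3)*(m - 4)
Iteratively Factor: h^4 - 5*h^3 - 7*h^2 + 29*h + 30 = (h - 3)*(h^3 - 2*h^2 - 13*h - 10) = (h - 3)*(h + 1)*(h^2 - 3*h - 10) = (h - 5)*(h - 3)*(h + 1)*(h + 2)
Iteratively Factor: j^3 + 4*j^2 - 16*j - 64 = (j + 4)*(j^2 - 16) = (j + 4)^2*(j - 4)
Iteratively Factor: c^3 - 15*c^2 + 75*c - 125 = (c - 5)*(c^2 - 10*c + 25) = (c - 5)^2*(c - 5)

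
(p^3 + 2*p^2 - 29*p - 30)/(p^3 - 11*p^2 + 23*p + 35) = (p + 6)/(p - 7)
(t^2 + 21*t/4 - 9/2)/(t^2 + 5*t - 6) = (t - 3/4)/(t - 1)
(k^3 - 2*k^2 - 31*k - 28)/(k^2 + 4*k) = k - 6 - 7/k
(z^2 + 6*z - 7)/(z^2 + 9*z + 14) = (z - 1)/(z + 2)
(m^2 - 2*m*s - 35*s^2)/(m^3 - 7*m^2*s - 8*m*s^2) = (-m^2 + 2*m*s + 35*s^2)/(m*(-m^2 + 7*m*s + 8*s^2))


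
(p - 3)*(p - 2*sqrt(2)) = p^2 - 3*p - 2*sqrt(2)*p + 6*sqrt(2)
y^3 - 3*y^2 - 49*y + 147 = (y - 7)*(y - 3)*(y + 7)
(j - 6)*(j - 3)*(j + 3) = j^3 - 6*j^2 - 9*j + 54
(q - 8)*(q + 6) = q^2 - 2*q - 48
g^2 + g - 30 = (g - 5)*(g + 6)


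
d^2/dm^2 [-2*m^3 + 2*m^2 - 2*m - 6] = 4 - 12*m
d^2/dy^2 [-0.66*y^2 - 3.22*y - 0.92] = -1.32000000000000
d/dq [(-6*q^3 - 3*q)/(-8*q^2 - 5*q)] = 12*(4*q^2 + 5*q - 2)/(64*q^2 + 80*q + 25)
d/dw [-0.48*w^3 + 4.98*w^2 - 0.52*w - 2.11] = -1.44*w^2 + 9.96*w - 0.52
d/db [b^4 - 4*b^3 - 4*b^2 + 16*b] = 4*b^3 - 12*b^2 - 8*b + 16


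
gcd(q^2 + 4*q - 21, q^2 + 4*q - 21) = q^2 + 4*q - 21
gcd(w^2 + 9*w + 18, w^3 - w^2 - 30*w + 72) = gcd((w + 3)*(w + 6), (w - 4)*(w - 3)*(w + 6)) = w + 6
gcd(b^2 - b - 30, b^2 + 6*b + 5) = b + 5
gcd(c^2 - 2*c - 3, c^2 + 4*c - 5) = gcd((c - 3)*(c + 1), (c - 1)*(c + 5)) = 1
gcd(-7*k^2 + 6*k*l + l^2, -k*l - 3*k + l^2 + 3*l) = k - l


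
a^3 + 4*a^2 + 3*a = a*(a + 1)*(a + 3)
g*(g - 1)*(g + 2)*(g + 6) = g^4 + 7*g^3 + 4*g^2 - 12*g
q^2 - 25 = (q - 5)*(q + 5)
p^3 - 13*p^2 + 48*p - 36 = (p - 6)^2*(p - 1)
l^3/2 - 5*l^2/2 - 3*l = l*(l/2 + 1/2)*(l - 6)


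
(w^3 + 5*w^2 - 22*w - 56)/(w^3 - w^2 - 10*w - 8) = (w + 7)/(w + 1)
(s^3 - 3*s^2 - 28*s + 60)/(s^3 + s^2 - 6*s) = (s^2 - s - 30)/(s*(s + 3))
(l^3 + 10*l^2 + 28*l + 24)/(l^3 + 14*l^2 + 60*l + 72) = (l + 2)/(l + 6)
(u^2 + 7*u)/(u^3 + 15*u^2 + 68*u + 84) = u/(u^2 + 8*u + 12)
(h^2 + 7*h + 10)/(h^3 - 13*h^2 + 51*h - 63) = (h^2 + 7*h + 10)/(h^3 - 13*h^2 + 51*h - 63)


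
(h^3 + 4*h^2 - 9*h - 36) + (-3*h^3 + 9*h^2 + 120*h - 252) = -2*h^3 + 13*h^2 + 111*h - 288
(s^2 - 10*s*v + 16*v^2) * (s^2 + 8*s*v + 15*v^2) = s^4 - 2*s^3*v - 49*s^2*v^2 - 22*s*v^3 + 240*v^4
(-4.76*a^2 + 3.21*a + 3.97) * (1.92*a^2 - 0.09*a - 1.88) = -9.1392*a^4 + 6.5916*a^3 + 16.2823*a^2 - 6.3921*a - 7.4636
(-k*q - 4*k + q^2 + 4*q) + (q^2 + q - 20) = -k*q - 4*k + 2*q^2 + 5*q - 20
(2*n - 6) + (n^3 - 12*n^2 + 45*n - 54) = n^3 - 12*n^2 + 47*n - 60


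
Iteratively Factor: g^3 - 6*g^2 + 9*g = (g - 3)*(g^2 - 3*g) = g*(g - 3)*(g - 3)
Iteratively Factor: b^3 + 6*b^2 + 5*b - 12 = (b - 1)*(b^2 + 7*b + 12) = (b - 1)*(b + 4)*(b + 3)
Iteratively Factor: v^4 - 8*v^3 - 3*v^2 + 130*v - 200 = (v - 5)*(v^3 - 3*v^2 - 18*v + 40) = (v - 5)*(v - 2)*(v^2 - v - 20) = (v - 5)*(v - 2)*(v + 4)*(v - 5)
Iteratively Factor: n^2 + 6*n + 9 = (n + 3)*(n + 3)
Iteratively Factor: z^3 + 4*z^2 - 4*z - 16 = (z + 2)*(z^2 + 2*z - 8) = (z + 2)*(z + 4)*(z - 2)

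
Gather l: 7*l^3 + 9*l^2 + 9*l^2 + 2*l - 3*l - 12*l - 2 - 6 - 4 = 7*l^3 + 18*l^2 - 13*l - 12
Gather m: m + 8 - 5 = m + 3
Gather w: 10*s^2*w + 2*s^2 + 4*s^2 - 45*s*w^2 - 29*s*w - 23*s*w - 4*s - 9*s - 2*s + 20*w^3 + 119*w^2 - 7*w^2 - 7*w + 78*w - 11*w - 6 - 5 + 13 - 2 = 6*s^2 - 15*s + 20*w^3 + w^2*(112 - 45*s) + w*(10*s^2 - 52*s + 60)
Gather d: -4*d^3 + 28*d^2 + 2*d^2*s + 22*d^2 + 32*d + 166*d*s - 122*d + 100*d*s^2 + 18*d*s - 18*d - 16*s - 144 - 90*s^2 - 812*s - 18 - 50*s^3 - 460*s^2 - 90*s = -4*d^3 + d^2*(2*s + 50) + d*(100*s^2 + 184*s - 108) - 50*s^3 - 550*s^2 - 918*s - 162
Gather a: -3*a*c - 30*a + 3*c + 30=a*(-3*c - 30) + 3*c + 30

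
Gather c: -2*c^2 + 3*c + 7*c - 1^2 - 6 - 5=-2*c^2 + 10*c - 12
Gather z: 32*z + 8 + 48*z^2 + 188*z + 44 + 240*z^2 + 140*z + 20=288*z^2 + 360*z + 72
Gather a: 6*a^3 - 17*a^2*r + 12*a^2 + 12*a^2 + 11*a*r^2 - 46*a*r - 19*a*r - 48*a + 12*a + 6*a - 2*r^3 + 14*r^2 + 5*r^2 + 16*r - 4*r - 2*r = 6*a^3 + a^2*(24 - 17*r) + a*(11*r^2 - 65*r - 30) - 2*r^3 + 19*r^2 + 10*r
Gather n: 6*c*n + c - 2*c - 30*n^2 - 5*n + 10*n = -c - 30*n^2 + n*(6*c + 5)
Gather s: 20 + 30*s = 30*s + 20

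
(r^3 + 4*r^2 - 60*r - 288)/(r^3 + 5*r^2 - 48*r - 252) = (r - 8)/(r - 7)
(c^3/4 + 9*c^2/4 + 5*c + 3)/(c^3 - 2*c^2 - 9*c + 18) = (c^3 + 9*c^2 + 20*c + 12)/(4*(c^3 - 2*c^2 - 9*c + 18))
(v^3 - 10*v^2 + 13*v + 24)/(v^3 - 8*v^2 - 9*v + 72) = (v + 1)/(v + 3)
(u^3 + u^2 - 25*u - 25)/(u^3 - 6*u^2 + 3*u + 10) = (u + 5)/(u - 2)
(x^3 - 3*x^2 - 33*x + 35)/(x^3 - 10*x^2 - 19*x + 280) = (x - 1)/(x - 8)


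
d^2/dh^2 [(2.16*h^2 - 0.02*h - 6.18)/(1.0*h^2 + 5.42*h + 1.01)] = (-23.4544*h^3 - 50.1696*h^2 - 200.8524*h - 345.982904)/(1.0*h^6 + 16.26*h^5 + 91.1592*h^4 + 192.065288*h^3 + 92.070792*h^2 + 16.586826*h + 1.030301)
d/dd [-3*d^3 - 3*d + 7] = -9*d^2 - 3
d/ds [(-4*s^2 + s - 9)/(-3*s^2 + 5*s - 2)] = (-17*s^2 - 38*s + 43)/(9*s^4 - 30*s^3 + 37*s^2 - 20*s + 4)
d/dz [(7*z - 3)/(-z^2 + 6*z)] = (7*z^2 - 6*z + 18)/(z^2*(z^2 - 12*z + 36))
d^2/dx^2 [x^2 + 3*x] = 2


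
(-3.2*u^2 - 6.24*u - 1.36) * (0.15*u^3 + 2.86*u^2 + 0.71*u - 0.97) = -0.48*u^5 - 10.088*u^4 - 20.3224*u^3 - 5.216*u^2 + 5.0872*u + 1.3192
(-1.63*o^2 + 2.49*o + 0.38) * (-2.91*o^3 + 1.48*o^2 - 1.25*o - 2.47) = 4.7433*o^5 - 9.6583*o^4 + 4.6169*o^3 + 1.476*o^2 - 6.6253*o - 0.9386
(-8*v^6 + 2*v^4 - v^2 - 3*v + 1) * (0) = 0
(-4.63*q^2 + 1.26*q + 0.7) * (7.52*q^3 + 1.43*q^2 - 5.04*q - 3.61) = -34.8176*q^5 + 2.8543*q^4 + 30.401*q^3 + 11.3649*q^2 - 8.0766*q - 2.527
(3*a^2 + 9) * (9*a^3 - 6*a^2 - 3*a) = 27*a^5 - 18*a^4 + 72*a^3 - 54*a^2 - 27*a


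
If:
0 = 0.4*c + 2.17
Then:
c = -5.42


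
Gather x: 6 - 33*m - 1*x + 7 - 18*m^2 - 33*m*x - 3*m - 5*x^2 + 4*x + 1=-18*m^2 - 36*m - 5*x^2 + x*(3 - 33*m) + 14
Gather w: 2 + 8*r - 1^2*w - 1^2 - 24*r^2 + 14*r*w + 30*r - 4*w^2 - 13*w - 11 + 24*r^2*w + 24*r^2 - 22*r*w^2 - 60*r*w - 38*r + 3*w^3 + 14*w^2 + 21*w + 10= 3*w^3 + w^2*(10 - 22*r) + w*(24*r^2 - 46*r + 7)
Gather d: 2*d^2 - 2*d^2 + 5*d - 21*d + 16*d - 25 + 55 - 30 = 0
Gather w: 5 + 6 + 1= 12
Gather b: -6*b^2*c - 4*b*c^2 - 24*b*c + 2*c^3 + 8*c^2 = -6*b^2*c + b*(-4*c^2 - 24*c) + 2*c^3 + 8*c^2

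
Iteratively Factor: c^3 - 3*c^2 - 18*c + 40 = (c - 5)*(c^2 + 2*c - 8) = (c - 5)*(c - 2)*(c + 4)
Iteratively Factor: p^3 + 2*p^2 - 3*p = (p + 3)*(p^2 - p) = (p - 1)*(p + 3)*(p)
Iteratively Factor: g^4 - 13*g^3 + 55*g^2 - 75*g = (g)*(g^3 - 13*g^2 + 55*g - 75) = g*(g - 3)*(g^2 - 10*g + 25) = g*(g - 5)*(g - 3)*(g - 5)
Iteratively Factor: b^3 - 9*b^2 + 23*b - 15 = (b - 3)*(b^2 - 6*b + 5) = (b - 5)*(b - 3)*(b - 1)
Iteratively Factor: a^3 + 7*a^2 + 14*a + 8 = (a + 1)*(a^2 + 6*a + 8) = (a + 1)*(a + 4)*(a + 2)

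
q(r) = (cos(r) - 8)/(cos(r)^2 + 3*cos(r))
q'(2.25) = -4.75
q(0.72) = -2.57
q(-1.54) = -85.39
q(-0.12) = -1.77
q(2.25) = 5.79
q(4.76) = -54.83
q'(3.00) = -0.26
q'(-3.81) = -2.22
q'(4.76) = 1175.56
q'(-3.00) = 0.26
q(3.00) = 4.52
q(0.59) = -2.25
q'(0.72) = -2.94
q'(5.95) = 0.90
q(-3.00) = 4.52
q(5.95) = -1.89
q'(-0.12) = 0.30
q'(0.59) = -2.01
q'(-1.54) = 2810.87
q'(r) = (2*sin(r)*cos(r) + 3*sin(r))*(cos(r) - 8)/(cos(r)^2 + 3*cos(r))^2 - sin(r)/(cos(r)^2 + 3*cos(r))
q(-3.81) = 5.05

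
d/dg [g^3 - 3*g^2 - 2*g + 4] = 3*g^2 - 6*g - 2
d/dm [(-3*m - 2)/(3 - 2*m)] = -13/(2*m - 3)^2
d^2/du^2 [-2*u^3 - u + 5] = -12*u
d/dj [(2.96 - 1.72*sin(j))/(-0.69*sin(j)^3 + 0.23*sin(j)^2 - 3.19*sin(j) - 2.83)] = (-2.3736*sin(j)^3 + 6.5228*sin(j)^2 - 1.3616*sin(j) + 14.31)*cos(j)/(0.4761*sin(j)^6 - 0.3174*sin(j)^5 + 4.4551*sin(j)^4 + 2.438*sin(j)^3 + 8.8743*sin(j)^2 + 18.0554*sin(j) + 8.0089)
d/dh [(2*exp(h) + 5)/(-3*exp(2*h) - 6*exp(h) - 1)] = (6*exp(2*h) + 30*exp(h) + 28)*exp(h)/(9*exp(4*h) + 36*exp(3*h) + 42*exp(2*h) + 12*exp(h) + 1)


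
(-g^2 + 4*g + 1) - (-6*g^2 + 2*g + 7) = 5*g^2 + 2*g - 6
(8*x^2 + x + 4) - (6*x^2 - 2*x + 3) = 2*x^2 + 3*x + 1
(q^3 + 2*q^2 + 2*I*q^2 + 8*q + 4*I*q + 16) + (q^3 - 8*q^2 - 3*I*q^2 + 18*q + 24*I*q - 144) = 2*q^3 - 6*q^2 - I*q^2 + 26*q + 28*I*q - 128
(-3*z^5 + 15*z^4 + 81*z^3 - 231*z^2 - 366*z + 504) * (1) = -3*z^5 + 15*z^4 + 81*z^3 - 231*z^2 - 366*z + 504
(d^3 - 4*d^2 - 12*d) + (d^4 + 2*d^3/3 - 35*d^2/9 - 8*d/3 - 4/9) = d^4 + 5*d^3/3 - 71*d^2/9 - 44*d/3 - 4/9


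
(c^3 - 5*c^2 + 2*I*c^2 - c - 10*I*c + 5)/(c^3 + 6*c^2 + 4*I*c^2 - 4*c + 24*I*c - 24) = (c^3 + c^2*(-5 + 2*I) + c*(-1 - 10*I) + 5)/(c^3 + c^2*(6 + 4*I) + c*(-4 + 24*I) - 24)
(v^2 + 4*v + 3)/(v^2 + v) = (v + 3)/v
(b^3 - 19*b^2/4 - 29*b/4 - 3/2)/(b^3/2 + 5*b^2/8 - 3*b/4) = 2*(4*b^3 - 19*b^2 - 29*b - 6)/(b*(4*b^2 + 5*b - 6))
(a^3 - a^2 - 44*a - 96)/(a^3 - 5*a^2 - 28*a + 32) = (a + 3)/(a - 1)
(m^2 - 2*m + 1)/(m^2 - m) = (m - 1)/m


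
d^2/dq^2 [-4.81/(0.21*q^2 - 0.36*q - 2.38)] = (-0.424242*q^2 + 0.727272*q + 4.81*(0.42*q - 0.36)*(0.84*q - 0.72) + 4.808076)/(-0.21*q^2 + 0.36*q + 2.38)^3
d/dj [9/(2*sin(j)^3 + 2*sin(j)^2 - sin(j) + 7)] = 9*(-6*sin(j)^2 - 4*sin(j) + 1)*cos(j)/(2*sin(j)^3 + 2*sin(j)^2 - sin(j) + 7)^2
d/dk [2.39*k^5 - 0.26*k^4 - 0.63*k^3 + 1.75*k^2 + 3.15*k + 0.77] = 11.95*k^4 - 1.04*k^3 - 1.89*k^2 + 3.5*k + 3.15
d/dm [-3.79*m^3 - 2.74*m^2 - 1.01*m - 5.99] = -11.37*m^2 - 5.48*m - 1.01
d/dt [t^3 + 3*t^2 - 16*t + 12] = 3*t^2 + 6*t - 16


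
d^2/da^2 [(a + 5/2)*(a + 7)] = 2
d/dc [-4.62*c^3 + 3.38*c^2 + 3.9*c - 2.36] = -13.86*c^2 + 6.76*c + 3.9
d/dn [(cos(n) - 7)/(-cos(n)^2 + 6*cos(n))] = (-sin(n) - 42*sin(n)/cos(n)^2 + 14*tan(n))/(cos(n) - 6)^2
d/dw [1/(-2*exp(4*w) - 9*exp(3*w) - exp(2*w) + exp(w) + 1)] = (8*exp(3*w) + 27*exp(2*w) + 2*exp(w) - 1)*exp(w)/(2*exp(4*w) + 9*exp(3*w) + exp(2*w) - exp(w) - 1)^2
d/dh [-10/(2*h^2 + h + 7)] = 10*(4*h + 1)/(2*h^2 + h + 7)^2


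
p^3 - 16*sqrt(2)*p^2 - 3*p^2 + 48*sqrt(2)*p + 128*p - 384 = (p - 3)*(p - 8*sqrt(2))^2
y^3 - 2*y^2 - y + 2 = (y - 2)*(y - 1)*(y + 1)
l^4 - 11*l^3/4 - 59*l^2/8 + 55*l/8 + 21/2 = (l - 4)*(l - 3/2)*(l + 1)*(l + 7/4)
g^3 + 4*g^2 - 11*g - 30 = (g - 3)*(g + 2)*(g + 5)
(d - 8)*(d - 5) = d^2 - 13*d + 40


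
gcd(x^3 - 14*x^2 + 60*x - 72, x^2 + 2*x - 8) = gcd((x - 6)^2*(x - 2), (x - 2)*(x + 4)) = x - 2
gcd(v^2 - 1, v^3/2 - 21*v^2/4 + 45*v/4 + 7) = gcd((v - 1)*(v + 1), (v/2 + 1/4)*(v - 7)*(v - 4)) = 1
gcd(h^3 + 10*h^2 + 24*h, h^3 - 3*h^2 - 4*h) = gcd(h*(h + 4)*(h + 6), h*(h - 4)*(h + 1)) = h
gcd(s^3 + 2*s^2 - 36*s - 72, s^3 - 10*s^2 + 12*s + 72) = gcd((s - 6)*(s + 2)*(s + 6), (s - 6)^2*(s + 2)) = s^2 - 4*s - 12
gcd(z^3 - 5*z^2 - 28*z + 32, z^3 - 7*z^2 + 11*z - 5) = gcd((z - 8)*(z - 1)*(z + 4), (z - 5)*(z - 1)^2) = z - 1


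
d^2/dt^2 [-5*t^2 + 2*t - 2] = -10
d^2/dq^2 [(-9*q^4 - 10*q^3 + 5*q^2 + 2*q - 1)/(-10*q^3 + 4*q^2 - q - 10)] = 2*(-46*q^6 - 3708*q^5 - 6063*q^4 + 4278*q^3 + 6378*q^2 + 2448*q - 439)/(1000*q^9 - 1200*q^8 + 780*q^7 + 2696*q^6 - 2322*q^5 + 1068*q^4 + 2761*q^3 - 1170*q^2 + 300*q + 1000)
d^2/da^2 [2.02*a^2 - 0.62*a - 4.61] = 4.04000000000000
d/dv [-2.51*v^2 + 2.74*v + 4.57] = 2.74 - 5.02*v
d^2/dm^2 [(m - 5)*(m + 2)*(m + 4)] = 6*m + 2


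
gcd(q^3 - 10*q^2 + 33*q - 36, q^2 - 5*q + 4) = q - 4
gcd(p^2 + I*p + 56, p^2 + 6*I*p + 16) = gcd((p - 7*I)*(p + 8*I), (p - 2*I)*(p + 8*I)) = p + 8*I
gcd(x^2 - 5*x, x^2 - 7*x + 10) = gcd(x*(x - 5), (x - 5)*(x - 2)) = x - 5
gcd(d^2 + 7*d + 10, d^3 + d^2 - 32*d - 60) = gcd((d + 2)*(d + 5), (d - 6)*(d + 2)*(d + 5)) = d^2 + 7*d + 10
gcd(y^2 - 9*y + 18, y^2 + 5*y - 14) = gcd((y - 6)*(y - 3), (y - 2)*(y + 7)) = 1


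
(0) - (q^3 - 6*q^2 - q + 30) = -q^3 + 6*q^2 + q - 30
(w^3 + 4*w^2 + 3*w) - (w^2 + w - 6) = w^3 + 3*w^2 + 2*w + 6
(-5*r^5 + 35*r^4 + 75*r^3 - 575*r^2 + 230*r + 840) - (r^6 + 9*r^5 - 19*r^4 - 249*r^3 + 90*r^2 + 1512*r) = -r^6 - 14*r^5 + 54*r^4 + 324*r^3 - 665*r^2 - 1282*r + 840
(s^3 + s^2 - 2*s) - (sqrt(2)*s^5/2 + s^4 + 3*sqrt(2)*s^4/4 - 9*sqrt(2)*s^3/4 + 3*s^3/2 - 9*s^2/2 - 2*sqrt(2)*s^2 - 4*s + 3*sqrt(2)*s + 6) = -sqrt(2)*s^5/2 - 3*sqrt(2)*s^4/4 - s^4 - s^3/2 + 9*sqrt(2)*s^3/4 + 2*sqrt(2)*s^2 + 11*s^2/2 - 3*sqrt(2)*s + 2*s - 6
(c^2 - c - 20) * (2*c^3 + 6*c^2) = 2*c^5 + 4*c^4 - 46*c^3 - 120*c^2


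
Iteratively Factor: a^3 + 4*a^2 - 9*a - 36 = (a - 3)*(a^2 + 7*a + 12) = (a - 3)*(a + 4)*(a + 3)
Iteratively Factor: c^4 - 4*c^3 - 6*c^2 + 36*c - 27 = (c + 3)*(c^3 - 7*c^2 + 15*c - 9) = (c - 1)*(c + 3)*(c^2 - 6*c + 9) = (c - 3)*(c - 1)*(c + 3)*(c - 3)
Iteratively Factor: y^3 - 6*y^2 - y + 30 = (y - 3)*(y^2 - 3*y - 10) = (y - 5)*(y - 3)*(y + 2)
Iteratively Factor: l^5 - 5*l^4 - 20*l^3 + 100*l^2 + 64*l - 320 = (l - 5)*(l^4 - 20*l^2 + 64) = (l - 5)*(l + 2)*(l^3 - 2*l^2 - 16*l + 32) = (l - 5)*(l - 4)*(l + 2)*(l^2 + 2*l - 8) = (l - 5)*(l - 4)*(l + 2)*(l + 4)*(l - 2)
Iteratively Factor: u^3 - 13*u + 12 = (u + 4)*(u^2 - 4*u + 3) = (u - 3)*(u + 4)*(u - 1)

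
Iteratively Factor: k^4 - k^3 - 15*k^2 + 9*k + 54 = (k + 3)*(k^3 - 4*k^2 - 3*k + 18) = (k - 3)*(k + 3)*(k^2 - k - 6) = (k - 3)*(k + 2)*(k + 3)*(k - 3)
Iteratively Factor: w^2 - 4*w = (w - 4)*(w)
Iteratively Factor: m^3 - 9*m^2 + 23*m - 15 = (m - 1)*(m^2 - 8*m + 15) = (m - 5)*(m - 1)*(m - 3)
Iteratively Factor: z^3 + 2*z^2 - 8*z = (z + 4)*(z^2 - 2*z) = (z - 2)*(z + 4)*(z)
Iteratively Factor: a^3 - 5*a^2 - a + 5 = (a - 1)*(a^2 - 4*a - 5) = (a - 5)*(a - 1)*(a + 1)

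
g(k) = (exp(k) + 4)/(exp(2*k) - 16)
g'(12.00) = 0.00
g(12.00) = 0.00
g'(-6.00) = 0.00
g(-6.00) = -0.25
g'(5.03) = -0.01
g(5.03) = 0.01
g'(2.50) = -0.18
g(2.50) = 0.12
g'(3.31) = -0.05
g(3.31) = 0.04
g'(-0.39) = -0.06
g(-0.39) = -0.30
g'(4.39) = -0.01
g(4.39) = 0.01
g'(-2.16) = -0.01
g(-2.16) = -0.26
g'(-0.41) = -0.06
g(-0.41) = -0.30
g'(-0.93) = -0.03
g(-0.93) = -0.28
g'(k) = -2*(exp(k) + 4)*exp(2*k)/(exp(2*k) - 16)^2 + exp(k)/(exp(2*k) - 16) = -exp(k)/(exp(2*k) - 8*exp(k) + 16)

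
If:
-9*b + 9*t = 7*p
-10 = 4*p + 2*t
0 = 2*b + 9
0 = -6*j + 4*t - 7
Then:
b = -9/2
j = -213/50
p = -9/50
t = -116/25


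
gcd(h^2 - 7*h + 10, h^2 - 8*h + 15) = h - 5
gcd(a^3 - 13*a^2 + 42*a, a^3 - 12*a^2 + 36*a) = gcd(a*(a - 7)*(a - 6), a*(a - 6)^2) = a^2 - 6*a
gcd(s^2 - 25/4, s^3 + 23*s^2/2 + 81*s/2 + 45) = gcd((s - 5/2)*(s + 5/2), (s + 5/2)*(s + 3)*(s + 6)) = s + 5/2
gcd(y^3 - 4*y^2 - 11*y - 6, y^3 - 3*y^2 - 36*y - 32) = y + 1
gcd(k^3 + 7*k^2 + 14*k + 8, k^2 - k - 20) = k + 4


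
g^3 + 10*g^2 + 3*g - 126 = (g - 3)*(g + 6)*(g + 7)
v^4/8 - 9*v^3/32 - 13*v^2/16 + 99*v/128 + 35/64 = (v/4 + 1/2)*(v/2 + 1/4)*(v - 7/2)*(v - 5/4)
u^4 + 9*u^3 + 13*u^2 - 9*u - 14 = (u - 1)*(u + 1)*(u + 2)*(u + 7)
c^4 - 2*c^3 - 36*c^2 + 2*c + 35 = (c - 7)*(c - 1)*(c + 1)*(c + 5)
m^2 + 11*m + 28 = (m + 4)*(m + 7)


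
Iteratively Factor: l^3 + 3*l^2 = (l)*(l^2 + 3*l) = l^2*(l + 3)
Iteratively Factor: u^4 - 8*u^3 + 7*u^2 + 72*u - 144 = (u - 4)*(u^3 - 4*u^2 - 9*u + 36) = (u - 4)^2*(u^2 - 9) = (u - 4)^2*(u + 3)*(u - 3)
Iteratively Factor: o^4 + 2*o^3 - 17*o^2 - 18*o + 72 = (o + 3)*(o^3 - o^2 - 14*o + 24) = (o + 3)*(o + 4)*(o^2 - 5*o + 6) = (o - 2)*(o + 3)*(o + 4)*(o - 3)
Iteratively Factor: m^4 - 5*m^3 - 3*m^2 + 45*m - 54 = (m - 3)*(m^3 - 2*m^2 - 9*m + 18) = (m - 3)*(m + 3)*(m^2 - 5*m + 6) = (m - 3)^2*(m + 3)*(m - 2)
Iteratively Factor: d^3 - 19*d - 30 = (d + 2)*(d^2 - 2*d - 15) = (d - 5)*(d + 2)*(d + 3)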